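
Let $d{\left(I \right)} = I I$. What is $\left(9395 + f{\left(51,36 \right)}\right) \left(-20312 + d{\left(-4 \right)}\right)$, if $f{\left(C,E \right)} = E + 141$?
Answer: $-194273312$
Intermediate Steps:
$d{\left(I \right)} = I^{2}$
$f{\left(C,E \right)} = 141 + E$
$\left(9395 + f{\left(51,36 \right)}\right) \left(-20312 + d{\left(-4 \right)}\right) = \left(9395 + \left(141 + 36\right)\right) \left(-20312 + \left(-4\right)^{2}\right) = \left(9395 + 177\right) \left(-20312 + 16\right) = 9572 \left(-20296\right) = -194273312$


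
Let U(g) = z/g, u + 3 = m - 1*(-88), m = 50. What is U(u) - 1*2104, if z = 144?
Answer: -31544/15 ≈ -2102.9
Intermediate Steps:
u = 135 (u = -3 + (50 - 1*(-88)) = -3 + (50 + 88) = -3 + 138 = 135)
U(g) = 144/g
U(u) - 1*2104 = 144/135 - 1*2104 = 144*(1/135) - 2104 = 16/15 - 2104 = -31544/15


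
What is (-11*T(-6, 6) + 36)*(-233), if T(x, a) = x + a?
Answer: -8388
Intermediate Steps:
T(x, a) = a + x
(-11*T(-6, 6) + 36)*(-233) = (-11*(6 - 6) + 36)*(-233) = (-11*0 + 36)*(-233) = (0 + 36)*(-233) = 36*(-233) = -8388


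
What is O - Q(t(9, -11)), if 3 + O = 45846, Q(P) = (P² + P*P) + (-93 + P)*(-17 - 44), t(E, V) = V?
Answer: 39257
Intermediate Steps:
Q(P) = 5673 - 61*P + 2*P² (Q(P) = (P² + P²) + (-93 + P)*(-61) = 2*P² + (5673 - 61*P) = 5673 - 61*P + 2*P²)
O = 45843 (O = -3 + 45846 = 45843)
O - Q(t(9, -11)) = 45843 - (5673 - 61*(-11) + 2*(-11)²) = 45843 - (5673 + 671 + 2*121) = 45843 - (5673 + 671 + 242) = 45843 - 1*6586 = 45843 - 6586 = 39257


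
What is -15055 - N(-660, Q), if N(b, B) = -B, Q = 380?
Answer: -14675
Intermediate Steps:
-15055 - N(-660, Q) = -15055 - (-1)*380 = -15055 - 1*(-380) = -15055 + 380 = -14675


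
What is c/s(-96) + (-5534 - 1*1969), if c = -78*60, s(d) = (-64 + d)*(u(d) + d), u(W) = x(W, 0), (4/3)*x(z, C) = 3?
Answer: -937914/125 ≈ -7503.3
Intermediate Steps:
x(z, C) = 9/4 (x(z, C) = (3/4)*3 = 9/4)
u(W) = 9/4
s(d) = (-64 + d)*(9/4 + d)
c = -4680
c/s(-96) + (-5534 - 1*1969) = -4680/(-144 + (-96)**2 - 247/4*(-96)) + (-5534 - 1*1969) = -4680/(-144 + 9216 + 5928) + (-5534 - 1969) = -4680/15000 - 7503 = -4680*1/15000 - 7503 = -39/125 - 7503 = -937914/125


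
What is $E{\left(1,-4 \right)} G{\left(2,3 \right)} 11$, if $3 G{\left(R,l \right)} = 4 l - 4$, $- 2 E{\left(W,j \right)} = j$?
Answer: $\frac{176}{3} \approx 58.667$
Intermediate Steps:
$E{\left(W,j \right)} = - \frac{j}{2}$
$G{\left(R,l \right)} = - \frac{4}{3} + \frac{4 l}{3}$ ($G{\left(R,l \right)} = \frac{4 l - 4}{3} = \frac{-4 + 4 l}{3} = - \frac{4}{3} + \frac{4 l}{3}$)
$E{\left(1,-4 \right)} G{\left(2,3 \right)} 11 = \left(- \frac{1}{2}\right) \left(-4\right) \left(- \frac{4}{3} + \frac{4}{3} \cdot 3\right) 11 = 2 \left(- \frac{4}{3} + 4\right) 11 = 2 \cdot \frac{8}{3} \cdot 11 = \frac{16}{3} \cdot 11 = \frac{176}{3}$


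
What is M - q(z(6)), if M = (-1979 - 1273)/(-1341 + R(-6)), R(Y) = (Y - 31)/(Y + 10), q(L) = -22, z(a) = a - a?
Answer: 131830/5401 ≈ 24.408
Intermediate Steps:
z(a) = 0
R(Y) = (-31 + Y)/(10 + Y)
M = 13008/5401 (M = (-1979 - 1273)/(-1341 + (-31 - 6)/(10 - 6)) = -3252/(-1341 - 37/4) = -3252/(-5401/4) = -3252*(-4/5401) = 13008/5401 ≈ 2.4084)
M - q(z(6)) = 13008/5401 - 1*(-22) = 13008/5401 + 22 = 131830/5401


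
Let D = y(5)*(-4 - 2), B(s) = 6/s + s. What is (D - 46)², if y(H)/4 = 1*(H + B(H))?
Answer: 2477476/25 ≈ 99099.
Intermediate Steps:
B(s) = s + 6/s
y(H) = 8*H + 24/H (y(H) = 4*(1*(H + (H + 6/H))) = 4*(1*(2*H + 6/H)) = 4*(2*H + 6/H) = 8*H + 24/H)
D = -1344/5 (D = (8*5 + 24/5)*(-4 - 2) = (40 + 24*(⅕))*(-6) = (40 + 24/5)*(-6) = (224/5)*(-6) = -1344/5 ≈ -268.80)
(D - 46)² = (-1344/5 - 46)² = (-1574/5)² = 2477476/25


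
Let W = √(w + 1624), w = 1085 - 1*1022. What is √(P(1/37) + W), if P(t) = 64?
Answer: √(64 + √1687) ≈ 10.251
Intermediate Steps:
w = 63 (w = 1085 - 1022 = 63)
W = √1687 (W = √(63 + 1624) = √1687 ≈ 41.073)
√(P(1/37) + W) = √(64 + √1687)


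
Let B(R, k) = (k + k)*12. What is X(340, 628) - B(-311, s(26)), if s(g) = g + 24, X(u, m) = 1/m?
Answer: -753599/628 ≈ -1200.0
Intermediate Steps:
s(g) = 24 + g
B(R, k) = 24*k (B(R, k) = (2*k)*12 = 24*k)
X(340, 628) - B(-311, s(26)) = 1/628 - 24*(24 + 26) = 1/628 - 24*50 = 1/628 - 1*1200 = 1/628 - 1200 = -753599/628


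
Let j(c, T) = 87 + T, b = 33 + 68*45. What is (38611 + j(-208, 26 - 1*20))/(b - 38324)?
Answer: -38704/35231 ≈ -1.0986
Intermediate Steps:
b = 3093 (b = 33 + 3060 = 3093)
(38611 + j(-208, 26 - 1*20))/(b - 38324) = (38611 + (87 + (26 - 1*20)))/(3093 - 38324) = (38611 + (87 + (26 - 20)))/(-35231) = (38611 + (87 + 6))*(-1/35231) = (38611 + 93)*(-1/35231) = 38704*(-1/35231) = -38704/35231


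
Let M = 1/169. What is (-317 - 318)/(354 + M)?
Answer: -107315/59827 ≈ -1.7938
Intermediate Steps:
M = 1/169 ≈ 0.0059172
(-317 - 318)/(354 + M) = (-317 - 318)/(354 + 1/169) = -635/59827/169 = -635*169/59827 = -107315/59827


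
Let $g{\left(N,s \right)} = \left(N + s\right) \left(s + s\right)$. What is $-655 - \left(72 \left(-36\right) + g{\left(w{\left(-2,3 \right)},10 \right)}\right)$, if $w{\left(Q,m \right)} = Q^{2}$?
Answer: $1657$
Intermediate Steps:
$g{\left(N,s \right)} = 2 s \left(N + s\right)$ ($g{\left(N,s \right)} = \left(N + s\right) 2 s = 2 s \left(N + s\right)$)
$-655 - \left(72 \left(-36\right) + g{\left(w{\left(-2,3 \right)},10 \right)}\right) = -655 - \left(72 \left(-36\right) + 2 \cdot 10 \left(\left(-2\right)^{2} + 10\right)\right) = -655 - \left(-2592 + 2 \cdot 10 \left(4 + 10\right)\right) = -655 - \left(-2592 + 2 \cdot 10 \cdot 14\right) = -655 - \left(-2592 + 280\right) = -655 - -2312 = -655 + 2312 = 1657$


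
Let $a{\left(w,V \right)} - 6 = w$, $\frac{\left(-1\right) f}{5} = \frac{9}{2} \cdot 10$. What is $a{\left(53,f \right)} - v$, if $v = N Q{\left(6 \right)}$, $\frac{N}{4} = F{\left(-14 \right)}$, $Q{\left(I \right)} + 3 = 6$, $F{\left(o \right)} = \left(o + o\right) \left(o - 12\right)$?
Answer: $-8677$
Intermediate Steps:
$F{\left(o \right)} = 2 o \left(-12 + o\right)$
$Q{\left(I \right)} = 3$ ($Q{\left(I \right)} = -3 + 6 = 3$)
$N = 2912$ ($N = 4 \cdot 2 \left(-14\right) \left(-12 - 14\right) = 4 \cdot 2 \left(-14\right) \left(-26\right) = 4 \cdot 728 = 2912$)
$f = -225$ ($f = - 5 \cdot \frac{9}{2} \cdot 10 = \left(-5\right) 45 = -225$)
$a{\left(w,V \right)} = 6 + w$
$v = 8736$ ($v = 2912 \cdot 3 = 8736$)
$a{\left(53,f \right)} - v = \left(6 + 53\right) - 8736 = 59 - 8736 = -8677$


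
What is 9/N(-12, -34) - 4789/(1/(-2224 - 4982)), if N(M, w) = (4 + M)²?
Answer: 2208610185/64 ≈ 3.4510e+7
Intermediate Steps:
9/N(-12, -34) - 4789/(1/(-2224 - 4982)) = 9/((4 - 12)²) - 4789/(1/(-2224 - 4982)) = 9/((-8)²) - 4789/(1/(-7206)) = 9/64 - 4789/(-1/7206) = 9*(1/64) - 4789*(-7206) = 9/64 + 34509534 = 2208610185/64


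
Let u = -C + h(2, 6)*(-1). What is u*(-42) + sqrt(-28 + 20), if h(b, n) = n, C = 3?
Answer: 378 + 2*I*sqrt(2) ≈ 378.0 + 2.8284*I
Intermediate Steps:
u = -9 (u = -1*3 + 6*(-1) = -3 - 6 = -9)
u*(-42) + sqrt(-28 + 20) = -9*(-42) + sqrt(-28 + 20) = 378 + sqrt(-8) = 378 + 2*I*sqrt(2)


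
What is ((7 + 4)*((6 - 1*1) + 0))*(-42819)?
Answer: -2355045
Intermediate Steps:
((7 + 4)*((6 - 1*1) + 0))*(-42819) = (11*((6 - 1) + 0))*(-42819) = (11*(5 + 0))*(-42819) = (11*5)*(-42819) = 55*(-42819) = -2355045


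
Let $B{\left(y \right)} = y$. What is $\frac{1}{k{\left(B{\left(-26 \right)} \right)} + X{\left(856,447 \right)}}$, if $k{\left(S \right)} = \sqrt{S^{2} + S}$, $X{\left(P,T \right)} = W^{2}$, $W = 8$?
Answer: $\frac{32}{1723} - \frac{5 \sqrt{26}}{3446} \approx 0.011174$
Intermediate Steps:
$X{\left(P,T \right)} = 64$ ($X{\left(P,T \right)} = 8^{2} = 64$)
$k{\left(S \right)} = \sqrt{S + S^{2}}$
$\frac{1}{k{\left(B{\left(-26 \right)} \right)} + X{\left(856,447 \right)}} = \frac{1}{\sqrt{- 26 \left(1 - 26\right)} + 64} = \frac{1}{\sqrt{\left(-26\right) \left(-25\right)} + 64} = \frac{1}{\sqrt{650} + 64} = \frac{1}{5 \sqrt{26} + 64} = \frac{1}{64 + 5 \sqrt{26}}$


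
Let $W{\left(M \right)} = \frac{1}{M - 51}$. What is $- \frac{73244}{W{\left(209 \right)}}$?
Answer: $-11572552$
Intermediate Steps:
$W{\left(M \right)} = \frac{1}{-51 + M}$
$- \frac{73244}{W{\left(209 \right)}} = - \frac{73244}{\frac{1}{-51 + 209}} = - \frac{73244}{\frac{1}{158}} = - 73244 \frac{1}{\frac{1}{158}} = \left(-73244\right) 158 = -11572552$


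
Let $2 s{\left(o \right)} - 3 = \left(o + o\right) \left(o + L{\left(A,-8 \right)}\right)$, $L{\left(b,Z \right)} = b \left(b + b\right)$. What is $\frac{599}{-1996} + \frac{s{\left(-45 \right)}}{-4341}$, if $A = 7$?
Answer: $\frac{719069}{2888212} \approx 0.24897$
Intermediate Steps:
$L{\left(b,Z \right)} = 2 b^{2}$ ($L{\left(b,Z \right)} = b 2 b = 2 b^{2}$)
$s{\left(o \right)} = \frac{3}{2} + o \left(98 + o\right)$ ($s{\left(o \right)} = \frac{3}{2} + \frac{\left(o + o\right) \left(o + 2 \cdot 7^{2}\right)}{2} = \frac{3}{2} + \frac{2 o \left(o + 2 \cdot 49\right)}{2} = \frac{3}{2} + \frac{2 o \left(o + 98\right)}{2} = \frac{3}{2} + \frac{2 o \left(98 + o\right)}{2} = \frac{3}{2} + o \left(98 + o\right)$)
$\frac{599}{-1996} + \frac{s{\left(-45 \right)}}{-4341} = \frac{599}{-1996} + \frac{\frac{3}{2} + \left(-45\right)^{2} + 98 \left(-45\right)}{-4341} = 599 \left(- \frac{1}{1996}\right) + \left(\frac{3}{2} + 2025 - 4410\right) \left(- \frac{1}{4341}\right) = - \frac{599}{1996} - - \frac{1589}{2894} = - \frac{599}{1996} + \frac{1589}{2894} = \frac{719069}{2888212}$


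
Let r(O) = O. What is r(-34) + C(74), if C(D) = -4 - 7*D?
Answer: -556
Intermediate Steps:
r(-34) + C(74) = -34 + (-4 - 7*74) = -34 + (-4 - 518) = -34 - 522 = -556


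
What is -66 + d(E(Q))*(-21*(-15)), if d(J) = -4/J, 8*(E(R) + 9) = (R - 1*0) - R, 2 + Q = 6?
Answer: 74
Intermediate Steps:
Q = 4 (Q = -2 + 6 = 4)
E(R) = -9 (E(R) = -9 + ((R - 1*0) - R)/8 = -9 + ((R + 0) - R)/8 = -9 + (R - R)/8 = -9 + (⅛)*0 = -9 + 0 = -9)
-66 + d(E(Q))*(-21*(-15)) = -66 + (-4/(-9))*(-21*(-15)) = -66 - 4*(-⅑)*315 = -66 + (4/9)*315 = -66 + 140 = 74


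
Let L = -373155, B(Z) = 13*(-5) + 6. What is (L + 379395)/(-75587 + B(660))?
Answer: -3120/37823 ≈ -0.082489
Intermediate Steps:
B(Z) = -59 (B(Z) = -65 + 6 = -59)
(L + 379395)/(-75587 + B(660)) = (-373155 + 379395)/(-75587 - 59) = 6240/(-75646) = 6240*(-1/75646) = -3120/37823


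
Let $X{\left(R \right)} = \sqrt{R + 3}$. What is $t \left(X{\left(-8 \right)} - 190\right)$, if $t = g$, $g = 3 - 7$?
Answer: $760 - 4 i \sqrt{5} \approx 760.0 - 8.9443 i$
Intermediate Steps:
$g = -4$
$X{\left(R \right)} = \sqrt{3 + R}$
$t = -4$
$t \left(X{\left(-8 \right)} - 190\right) = - 4 \left(\sqrt{3 - 8} - 190\right) = - 4 \left(\sqrt{-5} - 190\right) = - 4 \left(i \sqrt{5} - 190\right) = - 4 \left(-190 + i \sqrt{5}\right) = 760 - 4 i \sqrt{5}$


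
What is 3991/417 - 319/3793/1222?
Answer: 18498335563/1932814182 ≈ 9.5707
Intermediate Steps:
3991/417 - 319/3793/1222 = 3991*(1/417) - 319*1/3793*(1/1222) = 3991/417 - 319/3793*1/1222 = 3991/417 - 319/4635046 = 18498335563/1932814182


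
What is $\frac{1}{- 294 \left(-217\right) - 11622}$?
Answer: $\frac{1}{52176} \approx 1.9166 \cdot 10^{-5}$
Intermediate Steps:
$\frac{1}{- 294 \left(-217\right) - 11622} = \frac{1}{\left(-1\right) \left(-63798\right) - 11622} = \frac{1}{63798 - 11622} = \frac{1}{52176}$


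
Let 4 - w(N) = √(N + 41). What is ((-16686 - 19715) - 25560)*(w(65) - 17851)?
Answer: 1105817967 + 61961*√106 ≈ 1.1065e+9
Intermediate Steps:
w(N) = 4 - √(41 + N) (w(N) = 4 - √(N + 41) = 4 - √(41 + N))
((-16686 - 19715) - 25560)*(w(65) - 17851) = ((-16686 - 19715) - 25560)*((4 - √(41 + 65)) - 17851) = (-36401 - 25560)*((4 - √106) - 17851) = -61961*(-17847 - √106) = 1105817967 + 61961*√106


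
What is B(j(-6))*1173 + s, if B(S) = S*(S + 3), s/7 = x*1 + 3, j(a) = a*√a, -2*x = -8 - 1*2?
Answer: -253312 - 21114*I*√6 ≈ -2.5331e+5 - 51719.0*I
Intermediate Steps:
x = 5 (x = -(-8 - 1*2)/2 = -(-8 - 2)/2 = -½*(-10) = 5)
j(a) = a^(3/2)
s = 56 (s = 7*(5*1 + 3) = 7*(5 + 3) = 7*8 = 56)
B(S) = S*(3 + S)
B(j(-6))*1173 + s = ((-6)^(3/2)*(3 + (-6)^(3/2)))*1173 + 56 = ((-6*I*√6)*(3 - 6*I*√6))*1173 + 56 = -6*I*√6*(3 - 6*I*√6)*1173 + 56 = -7038*I*√6*(3 - 6*I*√6) + 56 = 56 - 7038*I*√6*(3 - 6*I*√6)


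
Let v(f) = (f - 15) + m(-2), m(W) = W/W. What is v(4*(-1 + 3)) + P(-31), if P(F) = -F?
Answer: 25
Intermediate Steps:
m(W) = 1
v(f) = -14 + f (v(f) = (f - 15) + 1 = (-15 + f) + 1 = -14 + f)
v(4*(-1 + 3)) + P(-31) = (-14 + 4*(-1 + 3)) - 1*(-31) = (-14 + 4*2) + 31 = (-14 + 8) + 31 = -6 + 31 = 25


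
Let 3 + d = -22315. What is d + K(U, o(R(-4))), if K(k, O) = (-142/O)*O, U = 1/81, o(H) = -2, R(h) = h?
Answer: -22460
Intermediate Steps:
U = 1/81 ≈ 0.012346
K(k, O) = -142
d = -22318 (d = -3 - 22315 = -22318)
d + K(U, o(R(-4))) = -22318 - 142 = -22460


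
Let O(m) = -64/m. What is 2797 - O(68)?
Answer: 47565/17 ≈ 2797.9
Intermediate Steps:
2797 - O(68) = 2797 - (-64)/68 = 2797 - 1*(-16/17) = 2797 + 16/17 = 47565/17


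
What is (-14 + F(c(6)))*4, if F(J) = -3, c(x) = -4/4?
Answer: -68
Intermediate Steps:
c(x) = -1 (c(x) = -4*1/4 = -1)
(-14 + F(c(6)))*4 = (-14 - 3)*4 = -17*4 = -68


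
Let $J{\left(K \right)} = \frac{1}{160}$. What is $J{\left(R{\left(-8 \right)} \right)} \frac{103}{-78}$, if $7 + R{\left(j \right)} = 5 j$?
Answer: $- \frac{103}{12480} \approx -0.0082532$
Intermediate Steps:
$R{\left(j \right)} = -7 + 5 j$
$J{\left(K \right)} = \frac{1}{160}$
$J{\left(R{\left(-8 \right)} \right)} \frac{103}{-78} = \frac{103 \frac{1}{-78}}{160} = \frac{103 \left(- \frac{1}{78}\right)}{160} = \frac{1}{160} \left(- \frac{103}{78}\right) = - \frac{103}{12480}$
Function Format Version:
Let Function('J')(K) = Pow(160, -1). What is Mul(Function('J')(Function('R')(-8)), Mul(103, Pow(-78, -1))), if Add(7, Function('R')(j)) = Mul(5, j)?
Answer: Rational(-103, 12480) ≈ -0.0082532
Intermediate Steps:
Function('R')(j) = Add(-7, Mul(5, j))
Function('J')(K) = Rational(1, 160)
Mul(Function('J')(Function('R')(-8)), Mul(103, Pow(-78, -1))) = Mul(Rational(1, 160), Mul(103, Pow(-78, -1))) = Mul(Rational(1, 160), Mul(103, Rational(-1, 78))) = Mul(Rational(1, 160), Rational(-103, 78)) = Rational(-103, 12480)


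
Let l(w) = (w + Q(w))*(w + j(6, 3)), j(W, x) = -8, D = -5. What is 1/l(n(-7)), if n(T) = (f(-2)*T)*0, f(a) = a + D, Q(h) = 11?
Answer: -1/88 ≈ -0.011364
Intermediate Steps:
f(a) = -5 + a (f(a) = a - 5 = -5 + a)
n(T) = 0 (n(T) = ((-5 - 2)*T)*0 = -7*T*0 = 0)
l(w) = (-8 + w)*(11 + w) (l(w) = (w + 11)*(w - 8) = (11 + w)*(-8 + w) = (-8 + w)*(11 + w))
1/l(n(-7)) = 1/(-88 + 0² + 3*0) = 1/(-88 + 0 + 0) = 1/(-88) = -1/88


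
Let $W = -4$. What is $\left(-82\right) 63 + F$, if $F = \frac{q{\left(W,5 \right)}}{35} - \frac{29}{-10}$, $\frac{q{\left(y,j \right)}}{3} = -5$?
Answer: $- \frac{361447}{70} \approx -5163.5$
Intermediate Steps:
$q{\left(y,j \right)} = -15$ ($q{\left(y,j \right)} = 3 \left(-5\right) = -15$)
$F = \frac{173}{70}$ ($F = - \frac{15}{35} - \frac{29}{-10} = \left(-15\right) \frac{1}{35} - - \frac{29}{10} = - \frac{3}{7} + \frac{29}{10} = \frac{173}{70} \approx 2.4714$)
$\left(-82\right) 63 + F = \left(-82\right) 63 + \frac{173}{70} = -5166 + \frac{173}{70} = - \frac{361447}{70}$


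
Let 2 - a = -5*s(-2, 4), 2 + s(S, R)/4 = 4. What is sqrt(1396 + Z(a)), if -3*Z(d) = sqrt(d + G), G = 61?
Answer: sqrt(12564 - 3*sqrt(103))/3 ≈ 37.318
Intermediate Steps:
s(S, R) = 8 (s(S, R) = -8 + 4*4 = -8 + 16 = 8)
a = 42 (a = 2 - (-5)*8 = 2 - 1*(-40) = 2 + 40 = 42)
Z(d) = -sqrt(61 + d)/3 (Z(d) = -sqrt(d + 61)/3 = -sqrt(61 + d)/3)
sqrt(1396 + Z(a)) = sqrt(1396 - sqrt(61 + 42)/3) = sqrt(1396 - sqrt(103)/3)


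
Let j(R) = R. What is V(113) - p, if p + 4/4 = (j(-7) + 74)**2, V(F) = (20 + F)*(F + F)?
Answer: 25570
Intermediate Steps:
V(F) = 2*F*(20 + F) (V(F) = (20 + F)*(2*F) = 2*F*(20 + F))
p = 4488 (p = -1 + (-7 + 74)**2 = -1 + 67**2 = -1 + 4489 = 4488)
V(113) - p = 2*113*(20 + 113) - 1*4488 = 2*113*133 - 4488 = 30058 - 4488 = 25570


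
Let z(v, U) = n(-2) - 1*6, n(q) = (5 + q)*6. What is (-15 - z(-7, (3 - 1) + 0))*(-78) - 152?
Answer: 1954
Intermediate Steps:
n(q) = 30 + 6*q
z(v, U) = 12 (z(v, U) = (30 + 6*(-2)) - 1*6 = (30 - 12) - 6 = 18 - 6 = 12)
(-15 - z(-7, (3 - 1) + 0))*(-78) - 152 = (-15 - 1*12)*(-78) - 152 = (-15 - 12)*(-78) - 152 = -27*(-78) - 152 = 2106 - 152 = 1954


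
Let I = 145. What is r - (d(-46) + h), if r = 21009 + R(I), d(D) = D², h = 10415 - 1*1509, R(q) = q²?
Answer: 31012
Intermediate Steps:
h = 8906 (h = 10415 - 1509 = 8906)
r = 42034 (r = 21009 + 145² = 21009 + 21025 = 42034)
r - (d(-46) + h) = 42034 - ((-46)² + 8906) = 42034 - (2116 + 8906) = 42034 - 1*11022 = 42034 - 11022 = 31012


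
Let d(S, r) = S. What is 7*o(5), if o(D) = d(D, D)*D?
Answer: 175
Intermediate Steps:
o(D) = D² (o(D) = D*D = D²)
7*o(5) = 7*5² = 7*25 = 175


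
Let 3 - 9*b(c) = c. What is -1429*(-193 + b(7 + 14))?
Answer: 278655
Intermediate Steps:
b(c) = 1/3 - c/9
-1429*(-193 + b(7 + 14)) = -1429*(-193 + (1/3 - (7 + 14)/9)) = -1429*(-193 + (1/3 - 1/9*21)) = -1429*(-193 + (1/3 - 7/3)) = -1429*(-193 - 2) = -1429*(-195) = 278655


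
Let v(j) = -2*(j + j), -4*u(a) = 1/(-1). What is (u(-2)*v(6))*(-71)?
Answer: 426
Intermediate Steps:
u(a) = 1/4 (u(a) = -1/4/(-1) = -1/4*(-1) = 1/4)
v(j) = -4*j
(u(-2)*v(6))*(-71) = ((-4*6)/4)*(-71) = ((1/4)*(-24))*(-71) = -6*(-71) = 426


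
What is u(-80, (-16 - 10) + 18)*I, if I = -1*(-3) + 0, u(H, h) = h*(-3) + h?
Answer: 48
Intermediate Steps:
u(H, h) = -2*h (u(H, h) = -3*h + h = -2*h)
I = 3 (I = 3 + 0 = 3)
u(-80, (-16 - 10) + 18)*I = -2*((-16 - 10) + 18)*3 = -2*(-26 + 18)*3 = -2*(-8)*3 = 16*3 = 48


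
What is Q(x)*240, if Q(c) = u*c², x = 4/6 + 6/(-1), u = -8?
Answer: -163840/3 ≈ -54613.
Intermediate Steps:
x = -16/3 (x = 4*(⅙) + 6*(-1) = ⅔ - 6 = -16/3 ≈ -5.3333)
Q(c) = -8*c²
Q(x)*240 = -8*(-16/3)²*240 = -8*256/9*240 = -2048/9*240 = -163840/3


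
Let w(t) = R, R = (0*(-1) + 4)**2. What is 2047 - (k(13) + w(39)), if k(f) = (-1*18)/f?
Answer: 26421/13 ≈ 2032.4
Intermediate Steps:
k(f) = -18/f
R = 16 (R = (0 + 4)**2 = 4**2 = 16)
w(t) = 16
2047 - (k(13) + w(39)) = 2047 - (-18/13 + 16) = 2047 - 1*190/13 = 2047 - 190/13 = 26421/13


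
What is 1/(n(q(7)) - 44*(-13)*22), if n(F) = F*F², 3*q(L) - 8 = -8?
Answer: 1/12584 ≈ 7.9466e-5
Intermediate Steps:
q(L) = 0 (q(L) = 8/3 + (⅓)*(-8) = 8/3 - 8/3 = 0)
n(F) = F³
1/(n(q(7)) - 44*(-13)*22) = 1/(0³ - 44*(-13)*22) = 1/(0 + 572*22) = 1/(0 + 12584) = 1/12584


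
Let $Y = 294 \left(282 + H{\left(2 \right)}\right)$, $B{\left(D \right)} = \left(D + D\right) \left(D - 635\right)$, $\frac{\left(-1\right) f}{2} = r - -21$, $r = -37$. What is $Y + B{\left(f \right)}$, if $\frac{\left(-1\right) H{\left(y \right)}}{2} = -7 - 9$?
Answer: $53724$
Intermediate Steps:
$H{\left(y \right)} = 32$ ($H{\left(y \right)} = - 2 \left(-7 - 9\right) = \left(-2\right) \left(-16\right) = 32$)
$f = 32$ ($f = - 2 \left(-37 - -21\right) = - 2 \left(-37 + 21\right) = \left(-2\right) \left(-16\right) = 32$)
$B{\left(D \right)} = 2 D \left(-635 + D\right)$
$Y = 92316$ ($Y = 294 \left(282 + 32\right) = 294 \cdot 314 = 92316$)
$Y + B{\left(f \right)} = 92316 + 2 \cdot 32 \left(-635 + 32\right) = 92316 + 2 \cdot 32 \left(-603\right) = 92316 - 38592 = 53724$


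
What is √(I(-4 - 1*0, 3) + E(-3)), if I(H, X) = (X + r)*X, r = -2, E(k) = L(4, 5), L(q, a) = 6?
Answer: 3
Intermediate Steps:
E(k) = 6
I(H, X) = X*(-2 + X) (I(H, X) = (X - 2)*X = (-2 + X)*X = X*(-2 + X))
√(I(-4 - 1*0, 3) + E(-3)) = √(3*(-2 + 3) + 6) = √(3*1 + 6) = √(3 + 6) = √9 = 3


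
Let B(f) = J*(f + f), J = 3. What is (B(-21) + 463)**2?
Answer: 113569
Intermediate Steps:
B(f) = 6*f (B(f) = 3*(f + f) = 3*(2*f) = 6*f)
(B(-21) + 463)**2 = (6*(-21) + 463)**2 = (-126 + 463)**2 = 337**2 = 113569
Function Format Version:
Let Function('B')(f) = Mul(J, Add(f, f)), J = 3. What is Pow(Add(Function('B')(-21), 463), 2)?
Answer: 113569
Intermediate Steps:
Function('B')(f) = Mul(6, f) (Function('B')(f) = Mul(3, Add(f, f)) = Mul(3, Mul(2, f)) = Mul(6, f))
Pow(Add(Function('B')(-21), 463), 2) = Pow(Add(Mul(6, -21), 463), 2) = Pow(Add(-126, 463), 2) = Pow(337, 2) = 113569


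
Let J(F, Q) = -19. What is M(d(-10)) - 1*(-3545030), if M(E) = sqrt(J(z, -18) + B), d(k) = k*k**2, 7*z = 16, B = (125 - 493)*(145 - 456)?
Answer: 3545030 + sqrt(114429) ≈ 3.5454e+6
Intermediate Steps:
B = 114448 (B = -368*(-311) = 114448)
z = 16/7 (z = (1/7)*16 = 16/7 ≈ 2.2857)
d(k) = k**3
M(E) = sqrt(114429) (M(E) = sqrt(-19 + 114448) = sqrt(114429))
M(d(-10)) - 1*(-3545030) = sqrt(114429) - 1*(-3545030) = sqrt(114429) + 3545030 = 3545030 + sqrt(114429)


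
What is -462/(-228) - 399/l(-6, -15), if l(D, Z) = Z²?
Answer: 721/2850 ≈ 0.25298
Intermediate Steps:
-462/(-228) - 399/l(-6, -15) = -462/(-228) - 399/((-15)²) = -462*(-1/228) - 399/225 = 77/38 - 399*1/225 = 77/38 - 133/75 = 721/2850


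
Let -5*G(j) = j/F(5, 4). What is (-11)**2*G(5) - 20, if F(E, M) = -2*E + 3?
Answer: -19/7 ≈ -2.7143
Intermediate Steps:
F(E, M) = 3 - 2*E
G(j) = j/35 (G(j) = -j/(5*(3 - 2*5)) = -j/(5*(3 - 10)) = -j/(5*(-7)) = -j*(-1)/(5*7) = -(-1)*j/35 = j/35)
(-11)**2*G(5) - 20 = (-11)**2*((1/35)*5) - 20 = 121*(1/7) - 20 = 121/7 - 20 = -19/7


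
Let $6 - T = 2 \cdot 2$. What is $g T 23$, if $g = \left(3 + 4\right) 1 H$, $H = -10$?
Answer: $-3220$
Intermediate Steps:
$g = -70$ ($g = \left(3 + 4\right) 1 \left(-10\right) = 7 \cdot 1 \left(-10\right) = 7 \left(-10\right) = -70$)
$T = 2$ ($T = 6 - 2 \cdot 2 = 6 - 4 = 2$)
$g T 23 = \left(-70\right) 2 \cdot 23 = \left(-140\right) 23 = -3220$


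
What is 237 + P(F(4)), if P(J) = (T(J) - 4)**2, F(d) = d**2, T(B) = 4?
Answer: 237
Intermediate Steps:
P(J) = 0 (P(J) = (4 - 4)**2 = 0**2 = 0)
237 + P(F(4)) = 237 + 0 = 237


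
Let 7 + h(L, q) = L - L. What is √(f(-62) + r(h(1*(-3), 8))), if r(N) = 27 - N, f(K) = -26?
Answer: 2*√2 ≈ 2.8284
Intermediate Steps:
h(L, q) = -7 (h(L, q) = -7 + (L - L) = -7 + 0 = -7)
√(f(-62) + r(h(1*(-3), 8))) = √(-26 + (27 - 1*(-7))) = √(-26 + (27 + 7)) = √(-26 + 34) = √8 = 2*√2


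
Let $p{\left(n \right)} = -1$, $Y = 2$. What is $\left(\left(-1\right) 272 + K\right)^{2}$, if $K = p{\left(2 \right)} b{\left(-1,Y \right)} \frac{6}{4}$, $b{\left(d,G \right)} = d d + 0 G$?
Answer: $\frac{299209}{4} \approx 74802.0$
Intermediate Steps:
$b{\left(d,G \right)} = d^{2}$ ($b{\left(d,G \right)} = d^{2} + 0 = d^{2}$)
$K = - \frac{3}{2}$ ($K = - \left(-1\right)^{2} \cdot \frac{6}{4} = \left(-1\right) 1 \cdot 6 \cdot \frac{1}{4} = \left(-1\right) \frac{3}{2} = - \frac{3}{2} \approx -1.5$)
$\left(\left(-1\right) 272 + K\right)^{2} = \left(\left(-1\right) 272 - \frac{3}{2}\right)^{2} = \left(-272 - \frac{3}{2}\right)^{2} = \left(- \frac{547}{2}\right)^{2} = \frac{299209}{4}$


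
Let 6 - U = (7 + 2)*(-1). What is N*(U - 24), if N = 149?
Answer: -1341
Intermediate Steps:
U = 15 (U = 6 - (7 + 2)*(-1) = 6 - 9*(-1) = 6 - 1*(-9) = 6 + 9 = 15)
N*(U - 24) = 149*(15 - 24) = 149*(-9) = -1341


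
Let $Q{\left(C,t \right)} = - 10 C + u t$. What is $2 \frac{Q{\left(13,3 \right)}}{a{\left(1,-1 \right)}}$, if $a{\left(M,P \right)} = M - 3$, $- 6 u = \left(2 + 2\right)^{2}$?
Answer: $138$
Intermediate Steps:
$u = - \frac{8}{3}$ ($u = - \frac{\left(2 + 2\right)^{2}}{6} = - \frac{4^{2}}{6} = \left(- \frac{1}{6}\right) 16 = - \frac{8}{3} \approx -2.6667$)
$a{\left(M,P \right)} = -3 + M$
$Q{\left(C,t \right)} = - 10 C - \frac{8 t}{3}$
$2 \frac{Q{\left(13,3 \right)}}{a{\left(1,-1 \right)}} = 2 \frac{\left(-10\right) 13 - 8}{-3 + 1} = 2 \frac{-130 - 8}{-2} = 2 \left(\left(-138\right) \left(- \frac{1}{2}\right)\right) = 2 \cdot 69 = 138$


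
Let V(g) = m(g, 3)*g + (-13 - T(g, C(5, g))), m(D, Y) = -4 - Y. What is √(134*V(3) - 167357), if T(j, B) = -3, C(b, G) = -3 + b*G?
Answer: I*√171511 ≈ 414.14*I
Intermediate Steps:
C(b, G) = -3 + G*b
V(g) = -10 - 7*g (V(g) = (-4 - 1*3)*g + (-13 - 1*(-3)) = (-4 - 3)*g + (-13 + 3) = -7*g - 10 = -10 - 7*g)
√(134*V(3) - 167357) = √(134*(-10 - 7*3) - 167357) = √(134*(-10 - 21) - 167357) = √(134*(-31) - 167357) = √(-4154 - 167357) = √(-171511) = I*√171511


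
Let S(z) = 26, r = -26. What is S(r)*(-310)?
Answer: -8060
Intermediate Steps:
S(r)*(-310) = 26*(-310) = -8060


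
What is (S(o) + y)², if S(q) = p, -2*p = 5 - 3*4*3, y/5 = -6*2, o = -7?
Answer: 7921/4 ≈ 1980.3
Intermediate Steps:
y = -60 (y = 5*(-6*2) = 5*(-12) = -60)
p = 31/2 (p = -(5 - 3*4*3)/2 = -(5 - 12*3)/2 = -(5 - 36)/2 = -½*(-31) = 31/2 ≈ 15.500)
S(q) = 31/2
(S(o) + y)² = (31/2 - 60)² = (-89/2)² = 7921/4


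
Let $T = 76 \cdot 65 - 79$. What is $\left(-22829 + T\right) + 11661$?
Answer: $-6307$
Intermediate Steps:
$T = 4861$ ($T = 4940 - 79 = 4861$)
$\left(-22829 + T\right) + 11661 = \left(-22829 + 4861\right) + 11661 = -17968 + 11661 = -6307$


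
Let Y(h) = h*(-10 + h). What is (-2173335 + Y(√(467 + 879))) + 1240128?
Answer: -931861 - 10*√1346 ≈ -9.3223e+5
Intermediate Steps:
(-2173335 + Y(√(467 + 879))) + 1240128 = (-2173335 + √(467 + 879)*(-10 + √(467 + 879))) + 1240128 = (-2173335 + √1346*(-10 + √1346)) + 1240128 = -933207 + √1346*(-10 + √1346)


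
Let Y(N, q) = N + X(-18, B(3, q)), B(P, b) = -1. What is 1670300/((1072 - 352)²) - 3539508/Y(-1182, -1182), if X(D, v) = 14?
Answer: 1148019911/378432 ≈ 3033.6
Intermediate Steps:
Y(N, q) = 14 + N (Y(N, q) = N + 14 = 14 + N)
1670300/((1072 - 352)²) - 3539508/Y(-1182, -1182) = 1670300/((1072 - 352)²) - 3539508/(14 - 1182) = 1670300/(720²) - 3539508/(-1168) = 1670300/518400 - 3539508*(-1/1168) = 1670300*(1/518400) + 884877/292 = 16703/5184 + 884877/292 = 1148019911/378432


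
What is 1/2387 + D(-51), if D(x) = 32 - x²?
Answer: -6132202/2387 ≈ -2569.0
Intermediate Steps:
1/2387 + D(-51) = 1/2387 + (32 - 1*(-51)²) = 1/2387 + (32 - 1*2601) = 1/2387 + (32 - 2601) = 1/2387 - 2569 = -6132202/2387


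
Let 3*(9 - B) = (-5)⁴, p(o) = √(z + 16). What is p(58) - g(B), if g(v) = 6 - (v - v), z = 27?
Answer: -6 + √43 ≈ 0.55744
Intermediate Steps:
p(o) = √43 (p(o) = √(27 + 16) = √43)
B = -598/3 (B = 9 - ⅓*(-5)⁴ = 9 - ⅓*625 = 9 - 625/3 = -598/3 ≈ -199.33)
g(v) = 6 (g(v) = 6 - 1*0 = 6 + 0 = 6)
p(58) - g(B) = √43 - 1*6 = √43 - 6 = -6 + √43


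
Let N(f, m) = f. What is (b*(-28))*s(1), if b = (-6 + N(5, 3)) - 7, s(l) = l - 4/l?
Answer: -672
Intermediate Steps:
b = -8 (b = (-6 + 5) - 7 = -1 - 7 = -8)
(b*(-28))*s(1) = (-8*(-28))*(1 - 4/1) = 224*(1 - 4*1) = 224*(1 - 4) = 224*(-3) = -672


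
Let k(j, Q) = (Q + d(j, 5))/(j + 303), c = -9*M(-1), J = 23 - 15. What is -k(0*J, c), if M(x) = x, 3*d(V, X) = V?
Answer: -3/101 ≈ -0.029703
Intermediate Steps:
d(V, X) = V/3
J = 8
c = 9 (c = -9*(-1) = 9)
k(j, Q) = (Q + j/3)/(303 + j) (k(j, Q) = (Q + j/3)/(j + 303) = (Q + j/3)/(303 + j))
-k(0*J, c) = -(9 + (0*8)/3)/(303 + 0*8) = -(9 + (⅓)*0)/(303 + 0) = -(9 + 0)/303 = -9/303 = -1*3/101 = -3/101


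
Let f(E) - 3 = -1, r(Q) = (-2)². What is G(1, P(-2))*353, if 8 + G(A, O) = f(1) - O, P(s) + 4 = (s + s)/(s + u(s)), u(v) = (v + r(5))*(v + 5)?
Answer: -353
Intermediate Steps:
r(Q) = 4
f(E) = 2 (f(E) = 3 - 1 = 2)
u(v) = (4 + v)*(5 + v) (u(v) = (v + 4)*(v + 5) = (4 + v)*(5 + v))
P(s) = -4 + 2*s/(20 + s² + 10*s) (P(s) = -4 + (s + s)/(s + (20 + s² + 9*s)) = -4 + (2*s)/(20 + s² + 10*s) = -4 + 2*s/(20 + s² + 10*s))
G(A, O) = -6 - O (G(A, O) = -8 + (2 - O) = -6 - O)
G(1, P(-2))*353 = (-6 - 2*(-40 - 19*(-2) - 2*(-2)²)/(20 + (-2)² + 10*(-2)))*353 = (-6 - 2*(-40 + 38 - 2*4)/(20 + 4 - 20))*353 = (-6 - 2*(-40 + 38 - 8)/4)*353 = (-6 - 2*(-10)/4)*353 = (-6 - 1*(-5))*353 = (-6 + 5)*353 = -1*353 = -353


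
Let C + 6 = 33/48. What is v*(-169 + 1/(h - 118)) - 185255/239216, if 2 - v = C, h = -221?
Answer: -33427268803/27031408 ≈ -1236.6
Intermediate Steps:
C = -85/16 (C = -6 + 33/48 = -6 + 33*(1/48) = -6 + 11/16 = -85/16 ≈ -5.3125)
v = 117/16 (v = 2 - 1*(-85/16) = 2 + 85/16 = 117/16 ≈ 7.3125)
v*(-169 + 1/(h - 118)) - 185255/239216 = 117*(-169 + 1/(-221 - 118))/16 - 185255/239216 = 117*(-169 + 1/(-339))/16 - 185255*1/239216 = 117*(-169 - 1/339)/16 - 185255/239216 = (117/16)*(-57292/339) - 185255/239216 = -558597/452 - 185255/239216 = -33427268803/27031408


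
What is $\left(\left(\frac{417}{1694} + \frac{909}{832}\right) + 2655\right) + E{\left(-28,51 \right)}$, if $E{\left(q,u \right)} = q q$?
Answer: $\frac{2424420451}{704704} \approx 3440.3$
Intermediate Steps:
$E{\left(q,u \right)} = q^{2}$
$\left(\left(\frac{417}{1694} + \frac{909}{832}\right) + 2655\right) + E{\left(-28,51 \right)} = \left(\left(\frac{417}{1694} + \frac{909}{832}\right) + 2655\right) + \left(-28\right)^{2} = \left(\left(417 \cdot \frac{1}{1694} + 909 \cdot \frac{1}{832}\right) + 2655\right) + 784 = \left(\left(\frac{417}{1694} + \frac{909}{832}\right) + 2655\right) + 784 = \left(\frac{943395}{704704} + 2655\right) + 784 = \frac{1871932515}{704704} + 784 = \frac{2424420451}{704704}$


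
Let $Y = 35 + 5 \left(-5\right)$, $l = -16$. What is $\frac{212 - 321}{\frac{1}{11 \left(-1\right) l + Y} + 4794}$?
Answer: $- \frac{20274}{891685} \approx -0.022737$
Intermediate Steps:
$Y = 10$ ($Y = 35 - 25 = 10$)
$\frac{212 - 321}{\frac{1}{11 \left(-1\right) l + Y} + 4794} = \frac{212 - 321}{\frac{1}{11 \left(-1\right) \left(-16\right) + 10} + 4794} = - \frac{109}{\frac{1}{\left(-11\right) \left(-16\right) + 10} + 4794} = - \frac{109}{\frac{1}{176 + 10} + 4794} = - \frac{109}{\frac{1}{186} + 4794} = - \frac{109}{\frac{891685}{186}} = \left(-109\right) \frac{186}{891685} = - \frac{20274}{891685}$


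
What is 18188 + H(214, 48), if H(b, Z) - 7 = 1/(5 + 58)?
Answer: 1146286/63 ≈ 18195.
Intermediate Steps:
H(b, Z) = 442/63 (H(b, Z) = 7 + 1/(5 + 58) = 7 + 1/63 = 442/63)
18188 + H(214, 48) = 18188 + 442/63 = 1146286/63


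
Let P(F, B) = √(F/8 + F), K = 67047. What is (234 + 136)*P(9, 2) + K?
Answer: 67047 + 1665*√2/2 ≈ 68224.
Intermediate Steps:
P(F, B) = 3*√2*√F/4 (P(F, B) = √(F*(⅛) + F) = √(F/8 + F) = √(9*F/8) = 3*√2*√F/4)
(234 + 136)*P(9, 2) + K = (234 + 136)*(3*√2*√9/4) + 67047 = 370*((¾)*√2*3) + 67047 = 370*(9*√2/4) + 67047 = 1665*√2/2 + 67047 = 67047 + 1665*√2/2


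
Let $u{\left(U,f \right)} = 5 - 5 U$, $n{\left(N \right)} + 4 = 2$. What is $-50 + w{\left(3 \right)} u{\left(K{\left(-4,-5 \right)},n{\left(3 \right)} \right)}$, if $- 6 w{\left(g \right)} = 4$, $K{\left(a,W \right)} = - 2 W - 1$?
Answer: $- \frac{70}{3} \approx -23.333$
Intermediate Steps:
$n{\left(N \right)} = -2$ ($n{\left(N \right)} = -4 + 2 = -2$)
$K{\left(a,W \right)} = -1 - 2 W$
$w{\left(g \right)} = - \frac{2}{3}$ ($w{\left(g \right)} = \left(- \frac{1}{6}\right) 4 = - \frac{2}{3}$)
$-50 + w{\left(3 \right)} u{\left(K{\left(-4,-5 \right)},n{\left(3 \right)} \right)} = -50 - \frac{2 \left(5 - 5 \left(-1 - -10\right)\right)}{3} = -50 - \frac{2 \left(5 - 5 \left(-1 + 10\right)\right)}{3} = -50 - \frac{2 \left(5 - 45\right)}{3} = -50 - - \frac{80}{3} = -50 + \frac{80}{3} = - \frac{70}{3}$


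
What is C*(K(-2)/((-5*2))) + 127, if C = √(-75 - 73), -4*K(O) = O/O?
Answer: 127 + I*√37/20 ≈ 127.0 + 0.30414*I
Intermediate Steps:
K(O) = -¼ (K(O) = -O/(4*O) = -¼*1 = -¼)
C = 2*I*√37 (C = √(-148) = 2*I*√37 ≈ 12.166*I)
C*(K(-2)/((-5*2))) + 127 = (2*I*√37)*(-1/(4*((-5*2)))) + 127 = (2*I*√37)*(-¼/(-10)) + 127 = (2*I*√37)*(-¼*(-⅒)) + 127 = (2*I*√37)*(1/40) + 127 = I*√37/20 + 127 = 127 + I*√37/20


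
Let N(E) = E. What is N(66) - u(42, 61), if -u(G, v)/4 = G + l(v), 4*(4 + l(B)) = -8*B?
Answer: -270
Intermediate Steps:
l(B) = -4 - 2*B (l(B) = -4 + (-8*B)/4 = -4 - 2*B)
u(G, v) = 16 - 4*G + 8*v (u(G, v) = -4*(G + (-4 - 2*v)) = -4*(-4 + G - 2*v) = 16 - 4*G + 8*v)
N(66) - u(42, 61) = 66 - (16 - 4*42 + 8*61) = 66 - (16 - 168 + 488) = 66 - 1*336 = 66 - 336 = -270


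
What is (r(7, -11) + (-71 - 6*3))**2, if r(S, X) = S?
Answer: 6724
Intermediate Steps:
(r(7, -11) + (-71 - 6*3))**2 = (7 + (-71 - 6*3))**2 = (7 + (-71 - 1*18))**2 = (7 + (-71 - 18))**2 = (7 - 89)**2 = (-82)**2 = 6724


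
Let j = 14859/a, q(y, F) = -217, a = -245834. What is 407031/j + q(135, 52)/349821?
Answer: -3889312165954393/577554471 ≈ -6.7341e+6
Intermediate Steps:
j = -14859/245834 (j = 14859/(-245834) = 14859*(-1/245834) = -14859/245834 ≈ -0.060443)
407031/j + q(135, 52)/349821 = 407031/(-14859/245834) - 217/349821 = 407031*(-245834/14859) - 217*1/349821 = -33354019618/4953 - 217/349821 = -3889312165954393/577554471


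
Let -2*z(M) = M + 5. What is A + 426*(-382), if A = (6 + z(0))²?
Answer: -650879/4 ≈ -1.6272e+5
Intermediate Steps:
z(M) = -5/2 - M/2 (z(M) = -(M + 5)/2 = -(5 + M)/2 = -5/2 - M/2)
A = 49/4 (A = (6 + (-5/2 - ½*0))² = (6 + (-5/2 + 0))² = (6 - 5/2)² = (7/2)² = 49/4 ≈ 12.250)
A + 426*(-382) = 49/4 + 426*(-382) = 49/4 - 162732 = -650879/4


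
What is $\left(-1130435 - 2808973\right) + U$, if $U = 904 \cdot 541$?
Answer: $-3450344$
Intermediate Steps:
$U = 489064$
$\left(-1130435 - 2808973\right) + U = \left(-1130435 - 2808973\right) + 489064 = -3939408 + 489064 = -3450344$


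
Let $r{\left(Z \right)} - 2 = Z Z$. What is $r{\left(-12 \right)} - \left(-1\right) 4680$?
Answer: $4826$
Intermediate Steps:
$r{\left(Z \right)} = 2 + Z^{2}$ ($r{\left(Z \right)} = 2 + Z Z = 2 + Z^{2}$)
$r{\left(-12 \right)} - \left(-1\right) 4680 = \left(2 + \left(-12\right)^{2}\right) - \left(-1\right) 4680 = \left(2 + 144\right) - -4680 = 146 + 4680 = 4826$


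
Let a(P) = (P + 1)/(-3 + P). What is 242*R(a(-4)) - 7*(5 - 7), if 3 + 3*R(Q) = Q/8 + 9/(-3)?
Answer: -13039/28 ≈ -465.68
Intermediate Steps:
a(P) = (1 + P)/(-3 + P)
R(Q) = -2 + Q/24 (R(Q) = -1 + (Q/8 + 9/(-3))/3 = -1 + (Q*(⅛) + 9*(-⅓))/3 = -1 + (Q/8 - 3)/3 = -1 + (-3 + Q/8)/3 = -1 + (-1 + Q/24) = -2 + Q/24)
242*R(a(-4)) - 7*(5 - 7) = 242*(-2 + ((1 - 4)/(-3 - 4))/24) - 7*(5 - 7) = 242*(-2 + (-3/(-7))/24) - 7*(-2) = 242*(-2 + (-⅐*(-3))/24) + 14 = 242*(-2 + (1/24)*(3/7)) + 14 = 242*(-2 + 1/56) + 14 = 242*(-111/56) + 14 = -13431/28 + 14 = -13039/28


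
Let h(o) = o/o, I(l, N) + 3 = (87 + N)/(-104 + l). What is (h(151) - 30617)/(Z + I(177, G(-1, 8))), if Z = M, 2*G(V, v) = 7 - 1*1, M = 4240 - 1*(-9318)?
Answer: -2234968/989605 ≈ -2.2584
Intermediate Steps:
M = 13558 (M = 4240 + 9318 = 13558)
G(V, v) = 3 (G(V, v) = (7 - 1*1)/2 = (7 - 1)/2 = (½)*6 = 3)
I(l, N) = -3 + (87 + N)/(-104 + l)
h(o) = 1
Z = 13558
(h(151) - 30617)/(Z + I(177, G(-1, 8))) = (1 - 30617)/(13558 + (399 + 3 - 3*177)/(-104 + 177)) = -30616/(13558 + (399 + 3 - 531)/73) = -30616/(13558 + (1/73)*(-129)) = -30616/(13558 - 129/73) = -30616/989605/73 = -30616*73/989605 = -2234968/989605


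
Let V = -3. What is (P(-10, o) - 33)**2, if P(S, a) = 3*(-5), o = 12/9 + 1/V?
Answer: 2304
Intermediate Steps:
o = 1 (o = 12/9 + 1/(-3) = 12*(1/9) + 1*(-1/3) = 4/3 - 1/3 = 1)
P(S, a) = -15
(P(-10, o) - 33)**2 = (-15 - 33)**2 = (-48)**2 = 2304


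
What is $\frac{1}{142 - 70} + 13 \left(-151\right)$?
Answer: $- \frac{141335}{72} \approx -1963.0$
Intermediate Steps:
$\frac{1}{142 - 70} + 13 \left(-151\right) = \frac{1}{72} - 1963 = - \frac{141335}{72}$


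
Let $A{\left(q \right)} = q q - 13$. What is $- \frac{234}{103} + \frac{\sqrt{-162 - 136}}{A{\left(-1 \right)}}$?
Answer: $- \frac{234}{103} - \frac{i \sqrt{298}}{12} \approx -2.2718 - 1.4386 i$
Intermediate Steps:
$A{\left(q \right)} = -13 + q^{2}$ ($A{\left(q \right)} = q^{2} - 13 = -13 + q^{2}$)
$- \frac{234}{103} + \frac{\sqrt{-162 - 136}}{A{\left(-1 \right)}} = - \frac{234}{103} + \frac{\sqrt{-162 - 136}}{-13 + \left(-1\right)^{2}} = \left(-234\right) \frac{1}{103} + \frac{\sqrt{-298}}{-13 + 1} = - \frac{234}{103} + \frac{i \sqrt{298}}{-12} = - \frac{234}{103} + i \sqrt{298} \left(- \frac{1}{12}\right) = - \frac{234}{103} - \frac{i \sqrt{298}}{12}$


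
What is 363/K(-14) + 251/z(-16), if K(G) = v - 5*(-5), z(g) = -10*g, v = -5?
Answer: 631/32 ≈ 19.719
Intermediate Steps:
K(G) = 20 (K(G) = -5 - 5*(-5) = -5 + 25 = 20)
363/K(-14) + 251/z(-16) = 363/20 + 251/((-10*(-16))) = 363*(1/20) + 251/160 = 363/20 + 251*(1/160) = 363/20 + 251/160 = 631/32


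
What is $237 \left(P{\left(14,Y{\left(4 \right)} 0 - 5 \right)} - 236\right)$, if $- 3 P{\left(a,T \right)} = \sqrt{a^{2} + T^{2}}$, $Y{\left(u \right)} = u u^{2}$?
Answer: $-55932 - 79 \sqrt{221} \approx -57106.0$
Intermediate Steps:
$Y{\left(u \right)} = u^{3}$
$P{\left(a,T \right)} = - \frac{\sqrt{T^{2} + a^{2}}}{3}$ ($P{\left(a,T \right)} = - \frac{\sqrt{a^{2} + T^{2}}}{3} = - \frac{\sqrt{T^{2} + a^{2}}}{3}$)
$237 \left(P{\left(14,Y{\left(4 \right)} 0 - 5 \right)} - 236\right) = 237 \left(- \frac{\sqrt{\left(4^{3} \cdot 0 - 5\right)^{2} + 14^{2}}}{3} - 236\right) = 237 \left(- \frac{\sqrt{\left(64 \cdot 0 - 5\right)^{2} + 196}}{3} - 236\right) = 237 \left(- \frac{\sqrt{\left(0 - 5\right)^{2} + 196}}{3} - 236\right) = 237 \left(- \frac{\sqrt{\left(-5\right)^{2} + 196}}{3} - 236\right) = 237 \left(- \frac{\sqrt{25 + 196}}{3} - 236\right) = 237 \left(- \frac{\sqrt{221}}{3} - 236\right) = 237 \left(-236 - \frac{\sqrt{221}}{3}\right) = -55932 - 79 \sqrt{221}$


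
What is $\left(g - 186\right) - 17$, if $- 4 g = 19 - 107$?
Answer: $-181$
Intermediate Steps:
$g = 22$ ($g = - \frac{19 - 107}{4} = \left(- \frac{1}{4}\right) \left(-88\right) = 22$)
$\left(g - 186\right) - 17 = \left(22 - 186\right) - 17 = -164 - 17 = -181$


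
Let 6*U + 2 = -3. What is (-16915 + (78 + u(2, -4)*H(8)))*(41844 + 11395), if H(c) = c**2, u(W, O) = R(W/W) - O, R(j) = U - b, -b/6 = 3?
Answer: -2472791833/3 ≈ -8.2426e+8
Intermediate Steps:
U = -5/6 (U = -1/3 + (1/6)*(-3) = -1/3 - 1/2 = -5/6 ≈ -0.83333)
b = -18 (b = -6*3 = -18)
R(j) = 103/6 (R(j) = -5/6 - 1*(-18) = -5/6 + 18 = 103/6)
u(W, O) = 103/6 - O
(-16915 + (78 + u(2, -4)*H(8)))*(41844 + 11395) = (-16915 + (78 + (103/6 - 1*(-4))*8**2))*(41844 + 11395) = (-16915 + (78 + (103/6 + 4)*64))*53239 = (-16915 + (78 + (127/6)*64))*53239 = (-16915 + (78 + 4064/3))*53239 = (-16915 + 4298/3)*53239 = -46447/3*53239 = -2472791833/3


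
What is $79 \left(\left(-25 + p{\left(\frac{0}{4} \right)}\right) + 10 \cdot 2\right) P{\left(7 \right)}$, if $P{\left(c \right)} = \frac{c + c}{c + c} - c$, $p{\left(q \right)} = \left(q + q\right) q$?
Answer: $2370$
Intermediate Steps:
$p{\left(q \right)} = 2 q^{2}$ ($p{\left(q \right)} = 2 q q = 2 q^{2}$)
$P{\left(c \right)} = 1 - c$ ($P{\left(c \right)} = \frac{2 c}{2 c} - c = 2 c \frac{1}{2 c} - c = 1 - c$)
$79 \left(\left(-25 + p{\left(\frac{0}{4} \right)}\right) + 10 \cdot 2\right) P{\left(7 \right)} = 79 \left(\left(-25 + 2 \left(\frac{0}{4}\right)^{2}\right) + 10 \cdot 2\right) \left(1 - 7\right) = 79 \left(\left(-25 + 2 \left(0 \cdot \frac{1}{4}\right)^{2}\right) + 20\right) \left(1 - 7\right) = 79 \left(\left(-25 + 2 \cdot 0^{2}\right) + 20\right) \left(-6\right) = 79 \left(\left(-25 + 2 \cdot 0\right) + 20\right) \left(-6\right) = 79 \left(\left(-25 + 0\right) + 20\right) \left(-6\right) = 79 \left(-25 + 20\right) \left(-6\right) = 79 \left(-5\right) \left(-6\right) = \left(-395\right) \left(-6\right) = 2370$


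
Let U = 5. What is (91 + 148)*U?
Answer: 1195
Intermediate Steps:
(91 + 148)*U = (91 + 148)*5 = 239*5 = 1195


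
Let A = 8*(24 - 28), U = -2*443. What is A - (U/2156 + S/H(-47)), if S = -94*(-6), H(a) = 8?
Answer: -55026/539 ≈ -102.09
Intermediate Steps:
U = -886
A = -32 (A = 8*(-4) = -32)
S = 564
A - (U/2156 + S/H(-47)) = -32 - (-886/2156 + 564/8) = -32 - (-886*1/2156 + 564*(⅛)) = -32 - (-443/1078 + 141/2) = -32 - 1*37778/539 = -32 - 37778/539 = -55026/539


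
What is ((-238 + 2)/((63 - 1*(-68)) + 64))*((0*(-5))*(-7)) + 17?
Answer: 17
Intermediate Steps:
((-238 + 2)/((63 - 1*(-68)) + 64))*((0*(-5))*(-7)) + 17 = (-236/((63 + 68) + 64))*(0*(-7)) + 17 = -236/(131 + 64)*0 + 17 = -236/195*0 + 17 = 0 + 17 = 17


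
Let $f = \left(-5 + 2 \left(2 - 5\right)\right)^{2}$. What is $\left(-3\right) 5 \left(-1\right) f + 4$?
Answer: $1819$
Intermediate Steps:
$f = 121$ ($f = \left(-5 + 2 \left(-3\right)\right)^{2} = \left(-5 - 6\right)^{2} = \left(-11\right)^{2} = 121$)
$\left(-3\right) 5 \left(-1\right) f + 4 = \left(-3\right) 5 \left(-1\right) 121 + 4 = \left(-15\right) \left(-1\right) 121 + 4 = 15 \cdot 121 + 4 = 1815 + 4 = 1819$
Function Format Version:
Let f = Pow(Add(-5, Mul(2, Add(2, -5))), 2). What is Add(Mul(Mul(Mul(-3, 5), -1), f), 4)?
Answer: 1819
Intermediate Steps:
f = 121 (f = Pow(Add(-5, Mul(2, -3)), 2) = Pow(Add(-5, -6), 2) = Pow(-11, 2) = 121)
Add(Mul(Mul(Mul(-3, 5), -1), f), 4) = Add(Mul(Mul(Mul(-3, 5), -1), 121), 4) = Add(Mul(Mul(-15, -1), 121), 4) = Add(Mul(15, 121), 4) = Add(1815, 4) = 1819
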